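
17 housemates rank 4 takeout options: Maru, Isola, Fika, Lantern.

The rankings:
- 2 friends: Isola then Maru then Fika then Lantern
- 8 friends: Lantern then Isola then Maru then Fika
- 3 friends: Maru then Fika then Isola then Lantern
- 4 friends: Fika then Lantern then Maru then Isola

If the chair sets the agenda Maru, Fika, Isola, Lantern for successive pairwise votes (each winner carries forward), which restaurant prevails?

Round 1: Maru vs Fika — 13–4, Maru advances.
Round 2: Maru vs Isola — 7–10, Isola advances.
Round 3: Isola vs Lantern — 5–12, Lantern advances.
Lantern survives the agenda.

Lantern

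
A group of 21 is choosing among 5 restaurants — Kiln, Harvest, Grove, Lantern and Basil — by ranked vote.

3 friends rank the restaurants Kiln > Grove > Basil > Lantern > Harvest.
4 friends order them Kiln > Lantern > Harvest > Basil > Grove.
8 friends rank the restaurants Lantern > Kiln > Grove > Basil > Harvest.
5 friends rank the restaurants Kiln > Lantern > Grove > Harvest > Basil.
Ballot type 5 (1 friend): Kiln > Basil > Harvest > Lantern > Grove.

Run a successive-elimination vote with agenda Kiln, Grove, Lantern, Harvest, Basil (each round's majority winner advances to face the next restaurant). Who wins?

Kiln

Round 1: Kiln vs Grove — 21–0, Kiln advances.
Round 2: Kiln vs Lantern — 13–8, Kiln advances.
Round 3: Kiln vs Harvest — 21–0, Kiln advances.
Round 4: Kiln vs Basil — 21–0, Kiln advances.
The agenda winner is Kiln.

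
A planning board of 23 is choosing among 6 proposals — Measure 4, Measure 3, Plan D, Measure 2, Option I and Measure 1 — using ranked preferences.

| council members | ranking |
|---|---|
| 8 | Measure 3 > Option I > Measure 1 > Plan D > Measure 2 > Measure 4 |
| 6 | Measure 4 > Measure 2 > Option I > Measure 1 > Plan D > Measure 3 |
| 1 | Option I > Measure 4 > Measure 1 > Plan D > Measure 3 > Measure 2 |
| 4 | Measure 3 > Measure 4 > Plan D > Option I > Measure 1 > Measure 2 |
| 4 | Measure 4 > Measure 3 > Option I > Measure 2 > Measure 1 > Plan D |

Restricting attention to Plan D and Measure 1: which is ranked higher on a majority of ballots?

Ballots ranking Plan D above Measure 1: 4.
Ballots ranking Measure 1 above Plan D: 23 − 4 = 19.
Measure 1 wins the head-to-head 19–4.

Measure 1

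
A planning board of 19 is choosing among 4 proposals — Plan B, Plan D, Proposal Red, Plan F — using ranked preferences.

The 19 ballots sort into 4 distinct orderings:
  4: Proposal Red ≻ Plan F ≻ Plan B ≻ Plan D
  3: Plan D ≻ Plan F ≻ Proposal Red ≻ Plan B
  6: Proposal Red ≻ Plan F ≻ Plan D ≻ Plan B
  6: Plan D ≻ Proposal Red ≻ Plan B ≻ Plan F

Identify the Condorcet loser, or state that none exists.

Pairwise majorities:
Plan B vs Plan D: 4 to 15, Plan D.
Plan B vs Proposal Red: Plan B preferred on 0 ballots; Proposal Red wins 19–0.
Plan B vs Plan F: 6 for Plan B, 13 for Plan F — Plan F by 13–6.
Plan D vs Proposal Red: Proposal Red, 10–9.
Plan D vs Plan F: Plan D is ranked higher on 3+6 = 9 ballots, Plan F on 10. Plan F wins 10–9.
Proposal Red vs Plan F: Proposal Red preferred on 4+6+6 = 16 ballots; Proposal Red wins 16–3.
Only Plan B has no wins; Plan B is the Condorcet loser.

Plan B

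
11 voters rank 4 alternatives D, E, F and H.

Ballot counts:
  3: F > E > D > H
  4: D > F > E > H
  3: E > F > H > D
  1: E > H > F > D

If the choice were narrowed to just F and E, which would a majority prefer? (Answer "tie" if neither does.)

Ballots ranking F above E: 3 + 4 = 7.
Ballots ranking E above F: 11 − 7 = 4.
F wins the head-to-head 7–4.

F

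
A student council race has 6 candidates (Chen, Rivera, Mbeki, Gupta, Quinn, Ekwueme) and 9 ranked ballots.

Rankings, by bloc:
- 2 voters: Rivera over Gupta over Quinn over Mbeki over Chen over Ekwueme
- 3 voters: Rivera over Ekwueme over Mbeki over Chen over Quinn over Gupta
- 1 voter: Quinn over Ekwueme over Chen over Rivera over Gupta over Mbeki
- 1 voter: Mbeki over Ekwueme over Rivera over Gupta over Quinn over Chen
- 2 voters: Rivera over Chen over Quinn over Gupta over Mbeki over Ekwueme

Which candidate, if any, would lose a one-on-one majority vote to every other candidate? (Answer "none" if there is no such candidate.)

none

Pairwise majorities:
Chen vs Rivera: Rivera wins 8–1.
Chen vs Mbeki: Mbeki, 6–3.
Chen vs Gupta: Chen is ranked higher on 3+1+2 = 6 ballots, Gupta on 3. Chen wins 6–3.
Chen vs Quinn: Chen wins 5–4.
Chen vs Ekwueme: Chen preferred on 2+2 = 4 ballots; Ekwueme wins 5–4.
Rivera vs Mbeki: Rivera preferred on 2+3+1+2 = 8 ballots; Rivera wins 8–1.
Rivera–Gupta: Rivera 9–0.
Rivera vs Quinn: Rivera is ranked higher on 2+3+1+2 = 8 ballots, Quinn on 1. Rivera wins 8–1.
Rivera vs Ekwueme: Rivera wins 7–2.
Mbeki vs Gupta: Gupta wins 5–4.
Mbeki vs Quinn: Quinn, 5–4.
Mbeki vs Ekwueme: Mbeki preferred on 2+1+2 = 5 ballots; Mbeki wins 5–4.
Gupta vs Quinn: Quinn wins 6–3.
Gupta–Ekwueme: Ekwueme 5–4.
Quinn vs Ekwueme: Quinn, 5–4.
Every candidate wins at least one matchup (Chen beats Gupta; Rivera beats Chen; Mbeki beats Chen; Gupta beats Mbeki; Quinn beats Mbeki; Ekwueme beats Chen), so there is no Condorcet loser.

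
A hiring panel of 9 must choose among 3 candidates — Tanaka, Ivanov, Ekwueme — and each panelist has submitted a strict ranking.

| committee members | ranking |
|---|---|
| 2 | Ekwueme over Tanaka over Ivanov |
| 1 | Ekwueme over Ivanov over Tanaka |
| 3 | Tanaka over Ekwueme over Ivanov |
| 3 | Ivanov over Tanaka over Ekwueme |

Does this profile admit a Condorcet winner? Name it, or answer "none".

Tanaka

Head-to-head results (9 committee members):
Tanaka vs Ivanov: Tanaka wins 5–4.
Tanaka–Ekwueme: Tanaka 6–3.
Ivanov–Ekwueme: Ekwueme 6–3.
Tanaka wins every pairwise contest, so Tanaka is the Condorcet winner.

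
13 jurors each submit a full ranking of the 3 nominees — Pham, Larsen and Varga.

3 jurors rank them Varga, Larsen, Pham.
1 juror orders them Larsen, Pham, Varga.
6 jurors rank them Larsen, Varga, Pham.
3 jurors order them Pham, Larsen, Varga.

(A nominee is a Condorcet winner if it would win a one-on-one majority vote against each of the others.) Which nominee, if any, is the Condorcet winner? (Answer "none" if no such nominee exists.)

Larsen

Pairwise majorities:
Pham vs Larsen: Larsen wins 10–3.
Pham vs Varga: Varga, 9–4.
Larsen–Varga: Larsen 10–3.
Larsen beats each of Pham, Varga — Larsen is the Condorcet winner.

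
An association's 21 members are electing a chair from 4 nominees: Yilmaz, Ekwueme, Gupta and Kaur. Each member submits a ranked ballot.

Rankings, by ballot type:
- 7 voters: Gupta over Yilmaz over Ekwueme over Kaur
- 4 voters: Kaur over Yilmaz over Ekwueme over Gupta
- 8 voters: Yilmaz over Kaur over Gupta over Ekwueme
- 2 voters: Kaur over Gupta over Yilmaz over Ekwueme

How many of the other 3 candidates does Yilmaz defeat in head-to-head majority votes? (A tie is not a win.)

Yilmaz against each rival (21 voters):
Yilmaz vs Ekwueme: Yilmaz is ranked higher on 7+4+8+2 = 21 ballots, Ekwueme on 0. Yilmaz wins 21–0.
Yilmaz vs Gupta: 12 to 9, Yilmaz.
Yilmaz vs Kaur: 7+8 = 15 for Yilmaz, 6 for Kaur — Yilmaz by 15–6.
Yilmaz beats Ekwueme, Gupta, Kaur — 3 pairwise wins.

3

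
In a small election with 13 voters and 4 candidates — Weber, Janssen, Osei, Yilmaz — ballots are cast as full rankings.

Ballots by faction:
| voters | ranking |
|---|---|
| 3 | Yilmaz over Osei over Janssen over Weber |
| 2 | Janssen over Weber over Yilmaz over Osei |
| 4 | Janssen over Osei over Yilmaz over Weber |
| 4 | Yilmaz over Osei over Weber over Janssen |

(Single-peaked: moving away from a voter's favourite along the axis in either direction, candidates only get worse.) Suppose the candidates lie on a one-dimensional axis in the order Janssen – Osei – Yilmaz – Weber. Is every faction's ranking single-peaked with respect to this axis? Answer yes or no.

no

Axis positions: Janssen=1, Osei=2, Yilmaz=3, Weber=4.
Faction 1 (peak Yilmaz at position 3): ranking walks positions 3-2-1-4, expanding outward from the peak — single-peaked.
Faction 2: ranking walks positions 1-4-3-2; Weber is ranked above Osei even though Osei lies between Weber and the peak Janssen on the axis — preferences dip and rise again. Not single-peaked.
Faction 3 (peak Janssen at position 1): ranking walks positions 1-2-3-4, expanding outward from the peak — single-peaked.
Faction 4 (peak Yilmaz at position 3): ranking walks positions 3-2-4-1, expanding outward from the peak — single-peaked.
Faction 2 violates single-peakedness, so the profile is not single-peaked on this axis.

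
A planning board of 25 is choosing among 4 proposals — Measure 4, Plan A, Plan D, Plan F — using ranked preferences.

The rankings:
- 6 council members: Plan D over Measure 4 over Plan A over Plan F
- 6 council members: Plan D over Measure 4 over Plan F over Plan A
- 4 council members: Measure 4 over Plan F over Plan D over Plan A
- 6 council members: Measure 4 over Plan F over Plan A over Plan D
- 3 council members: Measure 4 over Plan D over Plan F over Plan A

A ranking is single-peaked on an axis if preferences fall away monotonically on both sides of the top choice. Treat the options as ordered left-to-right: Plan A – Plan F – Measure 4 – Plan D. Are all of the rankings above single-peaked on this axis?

no

Axis positions: Plan A=1, Plan F=2, Measure 4=3, Plan D=4.
Bloc 1: ranking walks positions 4-3-1-2; Plan A is ranked above Plan F even though Plan F lies between Plan A and the peak Plan D on the axis — preferences dip and rise again. Not single-peaked.
Bloc 2 (peak Plan D at position 4): ranking walks positions 4-3-2-1, expanding outward from the peak — single-peaked.
Bloc 3 (peak Measure 4 at position 3): ranking walks positions 3-2-4-1, expanding outward from the peak — single-peaked.
Bloc 4 (peak Measure 4 at position 3): ranking walks positions 3-2-1-4, expanding outward from the peak — single-peaked.
Bloc 5 (peak Measure 4 at position 3): ranking walks positions 3-4-2-1, expanding outward from the peak — single-peaked.
Bloc 1 violates single-peakedness, so the profile is not single-peaked on this axis.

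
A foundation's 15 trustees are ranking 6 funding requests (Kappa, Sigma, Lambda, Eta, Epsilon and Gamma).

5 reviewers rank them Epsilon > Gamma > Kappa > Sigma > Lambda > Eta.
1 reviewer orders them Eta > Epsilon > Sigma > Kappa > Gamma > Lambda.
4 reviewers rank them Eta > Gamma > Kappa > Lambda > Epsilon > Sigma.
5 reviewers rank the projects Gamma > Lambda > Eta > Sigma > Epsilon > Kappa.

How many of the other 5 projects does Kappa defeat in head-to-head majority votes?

Kappa against each rival (15 reviewers):
Kappa vs Sigma: Kappa preferred on 5+4 = 9 ballots; Kappa wins 9–6.
Kappa vs Lambda: 5+1+4 = 10 for Kappa, 5 for Lambda — Kappa by 10–5.
Kappa vs Eta: Eta wins 10–5.
Kappa vs Epsilon: Epsilon, 11–4.
Kappa vs Gamma: 1 for Kappa, 14 for Gamma — Gamma by 14–1.
Kappa beats Sigma, Lambda; loses to Eta, Epsilon, Gamma — 2 pairwise wins.

2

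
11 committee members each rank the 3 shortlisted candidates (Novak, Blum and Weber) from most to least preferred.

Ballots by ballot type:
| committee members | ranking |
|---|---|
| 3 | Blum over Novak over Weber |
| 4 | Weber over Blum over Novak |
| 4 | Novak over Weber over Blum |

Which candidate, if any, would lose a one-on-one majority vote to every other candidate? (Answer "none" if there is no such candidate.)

Pairwise majorities:
Novak vs Blum: Novak is ranked higher on 4 ballots, Blum on 7. Blum wins 7–4.
Novak–Weber: Novak 7–4.
Blum vs Weber: 3 to 8, Weber.
No candidate is winless: Novak beats Weber; Blum beats Novak; Weber beats Blum. There is no Condorcet loser.

none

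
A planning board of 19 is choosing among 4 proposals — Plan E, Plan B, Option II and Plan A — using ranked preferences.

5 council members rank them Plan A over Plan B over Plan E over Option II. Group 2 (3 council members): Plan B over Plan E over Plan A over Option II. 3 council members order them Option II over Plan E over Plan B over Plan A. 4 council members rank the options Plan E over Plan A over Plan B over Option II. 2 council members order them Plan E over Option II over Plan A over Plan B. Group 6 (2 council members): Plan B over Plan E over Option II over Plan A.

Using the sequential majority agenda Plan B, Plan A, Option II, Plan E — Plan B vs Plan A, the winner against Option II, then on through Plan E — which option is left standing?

Plan E

Round 1: Plan B vs Plan A — 8–11, Plan A advances.
Round 2: Plan A vs Option II — 12–7, Plan A advances.
Round 3: Plan A vs Plan E — 5–14, Plan E advances.
The agenda winner is Plan E.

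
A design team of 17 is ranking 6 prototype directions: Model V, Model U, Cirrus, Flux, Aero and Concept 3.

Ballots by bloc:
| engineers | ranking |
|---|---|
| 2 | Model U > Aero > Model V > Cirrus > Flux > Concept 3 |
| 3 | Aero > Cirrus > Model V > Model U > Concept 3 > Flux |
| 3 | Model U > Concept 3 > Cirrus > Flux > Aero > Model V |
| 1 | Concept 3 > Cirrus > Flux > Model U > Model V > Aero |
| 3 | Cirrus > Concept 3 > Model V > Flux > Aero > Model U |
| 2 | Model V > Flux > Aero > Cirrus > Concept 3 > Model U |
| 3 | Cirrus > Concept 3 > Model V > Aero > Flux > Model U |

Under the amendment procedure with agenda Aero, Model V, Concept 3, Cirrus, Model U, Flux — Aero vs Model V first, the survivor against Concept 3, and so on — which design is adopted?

Round 1: Aero vs Model V — 8–9, Model V advances.
Round 2: Model V vs Concept 3 — 7–10, Concept 3 advances.
Round 3: Concept 3 vs Cirrus — 4–13, Cirrus advances.
Round 4: Cirrus vs Model U — 12–5, Cirrus advances.
Round 5: Cirrus vs Flux — 15–2, Cirrus advances.
Cirrus survives the agenda.

Cirrus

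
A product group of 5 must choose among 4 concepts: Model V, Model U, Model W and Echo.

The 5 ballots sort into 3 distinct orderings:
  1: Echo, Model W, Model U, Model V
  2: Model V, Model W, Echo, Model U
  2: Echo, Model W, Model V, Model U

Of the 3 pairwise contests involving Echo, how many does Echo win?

3

Echo against each rival (5 engineers):
Echo vs Model V: 3 to 2, Echo.
Echo vs Model U: Echo wins 5–0.
Echo vs Model W: Echo, 3–2.
Echo beats Model V, Model U, Model W — 3 pairwise wins.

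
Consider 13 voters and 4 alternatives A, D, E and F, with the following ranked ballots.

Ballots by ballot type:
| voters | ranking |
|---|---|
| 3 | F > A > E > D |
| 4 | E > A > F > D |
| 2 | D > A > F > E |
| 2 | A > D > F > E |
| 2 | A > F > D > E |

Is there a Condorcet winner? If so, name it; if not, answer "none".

Pairwise majorities:
A vs D: 3+4+2+2 = 11 for A, 2 for D — A by 11–2.
A vs E: A is ranked higher on 3+2+2+2 = 9 ballots, E on 4. A wins 9–4.
A vs F: A preferred on 4+2+2+2 = 10 ballots; A wins 10–3.
D vs E: D preferred on 2+2+2 = 6 ballots; E wins 7–6.
D vs F: 4 to 9, F.
E vs F: E is ranked higher on 4 ballots, F on 9. F wins 9–4.
A beats each of D, E, F — A is the Condorcet winner.

A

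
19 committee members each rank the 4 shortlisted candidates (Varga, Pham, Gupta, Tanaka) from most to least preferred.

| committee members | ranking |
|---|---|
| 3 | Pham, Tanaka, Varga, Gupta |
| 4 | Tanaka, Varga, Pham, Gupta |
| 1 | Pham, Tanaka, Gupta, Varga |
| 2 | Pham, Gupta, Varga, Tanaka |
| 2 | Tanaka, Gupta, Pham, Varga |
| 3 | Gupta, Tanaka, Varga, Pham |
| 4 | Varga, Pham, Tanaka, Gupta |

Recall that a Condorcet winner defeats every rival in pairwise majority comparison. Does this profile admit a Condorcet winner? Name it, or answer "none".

Pairwise majorities:
Varga vs Pham: Varga wins 11–8.
Varga vs Gupta: Varga, 11–8.
Varga vs Tanaka: Tanaka wins 13–6.
Pham vs Gupta: Pham, 14–5.
Pham vs Tanaka: Pham, 10–9.
Gupta vs Tanaka: Tanaka, 14–5.
No candidate is unbeaten: Varga loses to Tanaka; Pham loses to Varga; Gupta loses to Varga; Tanaka loses to Pham. In particular Varga > Pham > Tanaka > Varga is a majority cycle — no Condorcet winner exists.

none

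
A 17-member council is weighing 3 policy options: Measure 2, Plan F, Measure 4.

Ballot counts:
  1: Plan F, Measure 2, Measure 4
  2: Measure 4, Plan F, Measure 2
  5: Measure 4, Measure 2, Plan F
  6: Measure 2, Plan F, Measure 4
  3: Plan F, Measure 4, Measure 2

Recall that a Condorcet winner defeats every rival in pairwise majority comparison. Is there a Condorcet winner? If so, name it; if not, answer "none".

Pairwise majorities:
Measure 2–Plan F: Measure 2 11–6.
Measure 2 vs Measure 4: Measure 4 wins 10–7.
Plan F–Measure 4: Plan F 10–7.
Every option loses at least once (Measure 2 loses to Measure 4; Plan F loses to Measure 2; Measure 4 loses to Plan F). The majority relation contains the cycle Measure 2 beats Plan F beats Measure 4 beats Measure 2, so there is no Condorcet winner.

none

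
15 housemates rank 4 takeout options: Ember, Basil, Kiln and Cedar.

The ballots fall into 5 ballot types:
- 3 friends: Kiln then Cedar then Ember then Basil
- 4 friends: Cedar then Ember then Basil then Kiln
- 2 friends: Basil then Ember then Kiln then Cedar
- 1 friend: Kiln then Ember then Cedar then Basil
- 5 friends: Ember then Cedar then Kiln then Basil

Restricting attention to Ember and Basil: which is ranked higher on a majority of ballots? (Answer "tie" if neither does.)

Ballots ranking Ember above Basil: 3 + 4 + 1 + 5 = 13.
Ballots ranking Basil above Ember: 15 − 13 = 2.
Ember wins the head-to-head 13–2.

Ember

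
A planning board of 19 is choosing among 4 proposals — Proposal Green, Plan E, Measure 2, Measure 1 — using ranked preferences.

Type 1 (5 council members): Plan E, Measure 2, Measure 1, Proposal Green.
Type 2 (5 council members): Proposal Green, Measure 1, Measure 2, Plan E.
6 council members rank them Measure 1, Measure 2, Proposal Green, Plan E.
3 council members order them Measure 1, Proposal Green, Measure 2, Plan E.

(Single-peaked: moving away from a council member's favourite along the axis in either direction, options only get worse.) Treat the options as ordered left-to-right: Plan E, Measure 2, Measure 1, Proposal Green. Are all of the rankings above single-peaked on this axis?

yes

Axis positions: Plan E=1, Measure 2=2, Measure 1=3, Proposal Green=4.
Type 1 (peak Plan E at position 1): ranking walks positions 1-2-3-4, expanding outward from the peak — single-peaked.
Type 2 (peak Proposal Green at position 4): ranking walks positions 4-3-2-1, expanding outward from the peak — single-peaked.
Type 3 (peak Measure 1 at position 3): ranking walks positions 3-2-4-1, expanding outward from the peak — single-peaked.
Type 4 (peak Measure 1 at position 3): ranking walks positions 3-4-2-1, expanding outward from the peak — single-peaked.
Every ranking is single-peaked on this axis.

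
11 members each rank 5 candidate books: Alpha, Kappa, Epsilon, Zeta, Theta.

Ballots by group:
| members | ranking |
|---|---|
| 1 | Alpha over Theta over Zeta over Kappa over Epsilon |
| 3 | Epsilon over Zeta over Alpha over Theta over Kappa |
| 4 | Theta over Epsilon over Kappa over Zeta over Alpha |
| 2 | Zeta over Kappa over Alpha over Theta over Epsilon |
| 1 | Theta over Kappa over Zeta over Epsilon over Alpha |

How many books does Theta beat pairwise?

Theta against each rival (11 members):
Theta vs Alpha: Theta preferred on 4+1 = 5 ballots; Alpha wins 6–5.
Theta vs Kappa: 9 to 2, Theta.
Theta vs Epsilon: Theta wins 8–3.
Theta vs Zeta: 6 to 5, Theta.
Theta beats Kappa, Epsilon, Zeta; loses to Alpha — 3 pairwise wins.

3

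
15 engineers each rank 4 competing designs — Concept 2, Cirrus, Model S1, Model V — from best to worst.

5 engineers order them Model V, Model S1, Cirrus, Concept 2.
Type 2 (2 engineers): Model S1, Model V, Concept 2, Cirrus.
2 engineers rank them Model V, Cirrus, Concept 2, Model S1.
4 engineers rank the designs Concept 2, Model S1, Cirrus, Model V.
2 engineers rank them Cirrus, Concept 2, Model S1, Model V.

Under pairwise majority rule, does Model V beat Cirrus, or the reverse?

Model V

Ballots ranking Model V above Cirrus: 5 + 2 + 2 = 9.
Ballots ranking Cirrus above Model V: 15 − 9 = 6.
Model V wins the head-to-head 9–6.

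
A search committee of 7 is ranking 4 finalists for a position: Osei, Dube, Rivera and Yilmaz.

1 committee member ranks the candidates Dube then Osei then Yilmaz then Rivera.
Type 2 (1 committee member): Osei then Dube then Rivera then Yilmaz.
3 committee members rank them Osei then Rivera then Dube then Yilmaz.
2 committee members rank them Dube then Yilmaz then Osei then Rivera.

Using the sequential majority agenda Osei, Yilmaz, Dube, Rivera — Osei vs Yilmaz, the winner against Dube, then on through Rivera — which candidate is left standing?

Osei

Round 1: Osei vs Yilmaz — 5–2, Osei advances.
Round 2: Osei vs Dube — 4–3, Osei advances.
Round 3: Osei vs Rivera — 7–0, Osei advances.
The agenda winner is Osei.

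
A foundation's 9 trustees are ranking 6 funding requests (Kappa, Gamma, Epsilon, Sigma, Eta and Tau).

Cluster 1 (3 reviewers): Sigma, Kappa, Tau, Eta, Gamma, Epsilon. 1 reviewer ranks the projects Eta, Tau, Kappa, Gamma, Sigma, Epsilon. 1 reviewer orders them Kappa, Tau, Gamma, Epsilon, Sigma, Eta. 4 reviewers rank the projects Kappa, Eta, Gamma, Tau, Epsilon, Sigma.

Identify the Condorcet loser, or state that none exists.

Sigma

Pairwise majorities:
Kappa vs Gamma: Kappa wins 9–0.
Kappa–Epsilon: Kappa 9–0.
Kappa vs Sigma: 1+1+4 = 6 for Kappa, 3 for Sigma — Kappa by 6–3.
Kappa vs Eta: Kappa wins 8–1.
Kappa vs Tau: Kappa wins 8–1.
Gamma vs Epsilon: 3+1+1+4 = 9 for Gamma, 0 for Epsilon — Gamma by 9–0.
Gamma vs Sigma: Gamma wins 6–3.
Gamma vs Eta: Eta, 8–1.
Gamma vs Tau: Gamma is ranked higher on 4 ballots, Tau on 5. Tau wins 5–4.
Epsilon–Sigma: Epsilon 5–4.
Epsilon vs Eta: 1 to 8, Eta.
Epsilon vs Tau: Tau wins 9–0.
Sigma–Eta: Eta 5–4.
Sigma vs Tau: Sigma preferred on 3 ballots; Tau wins 6–3.
Eta vs Tau: Eta is ranked higher on 1+4 = 5 ballots, Tau on 4. Eta wins 5–4.
Only Sigma has no wins; Sigma is the Condorcet loser.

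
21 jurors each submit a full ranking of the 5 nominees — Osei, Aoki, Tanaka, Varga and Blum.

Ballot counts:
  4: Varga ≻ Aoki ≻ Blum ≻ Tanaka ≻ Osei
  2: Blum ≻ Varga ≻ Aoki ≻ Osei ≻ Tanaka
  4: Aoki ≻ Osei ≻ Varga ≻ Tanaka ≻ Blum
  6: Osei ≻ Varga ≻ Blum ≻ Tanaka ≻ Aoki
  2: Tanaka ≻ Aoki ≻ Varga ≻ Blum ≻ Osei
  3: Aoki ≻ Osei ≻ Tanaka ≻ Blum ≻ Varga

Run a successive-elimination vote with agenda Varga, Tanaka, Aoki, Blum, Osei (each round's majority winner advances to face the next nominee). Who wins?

Round 1: Varga vs Tanaka — 16–5, Varga advances.
Round 2: Varga vs Aoki — 12–9, Varga advances.
Round 3: Varga vs Blum — 16–5, Varga advances.
Round 4: Varga vs Osei — 8–13, Osei advances.
The agenda winner is Osei.

Osei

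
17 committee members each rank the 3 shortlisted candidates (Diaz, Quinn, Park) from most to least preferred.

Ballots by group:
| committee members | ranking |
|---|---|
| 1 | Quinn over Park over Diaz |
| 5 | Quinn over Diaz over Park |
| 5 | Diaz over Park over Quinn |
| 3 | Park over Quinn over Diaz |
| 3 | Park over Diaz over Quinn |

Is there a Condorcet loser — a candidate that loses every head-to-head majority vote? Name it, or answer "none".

none

Head-to-head results (17 committee members):
Diaz–Quinn: Quinn 9–8.
Diaz–Park: Diaz 10–7.
Quinn vs Park: Quinn is ranked higher on 1+5 = 6 ballots, Park on 11. Park wins 11–6.
Every candidate wins at least one matchup (Diaz beats Park; Quinn beats Diaz; Park beats Quinn), so there is no Condorcet loser.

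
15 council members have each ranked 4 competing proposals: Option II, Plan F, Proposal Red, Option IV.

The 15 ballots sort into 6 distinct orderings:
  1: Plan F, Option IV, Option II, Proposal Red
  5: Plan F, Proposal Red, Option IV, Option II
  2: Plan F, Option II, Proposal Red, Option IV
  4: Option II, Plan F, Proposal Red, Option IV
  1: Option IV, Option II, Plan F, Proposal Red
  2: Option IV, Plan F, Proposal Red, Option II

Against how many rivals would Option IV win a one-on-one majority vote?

Option IV against each rival (15 council members):
Option IV vs Option II: Option IV is ranked higher on 1+5+1+2 = 9 ballots, Option II on 6. Option IV wins 9–6.
Option IV vs Plan F: Option IV is ranked higher on 1+2 = 3 ballots, Plan F on 12. Plan F wins 12–3.
Option IV–Proposal Red: Proposal Red 11–4.
Option IV beats Option II; loses to Plan F, Proposal Red — 1 pairwise win.

1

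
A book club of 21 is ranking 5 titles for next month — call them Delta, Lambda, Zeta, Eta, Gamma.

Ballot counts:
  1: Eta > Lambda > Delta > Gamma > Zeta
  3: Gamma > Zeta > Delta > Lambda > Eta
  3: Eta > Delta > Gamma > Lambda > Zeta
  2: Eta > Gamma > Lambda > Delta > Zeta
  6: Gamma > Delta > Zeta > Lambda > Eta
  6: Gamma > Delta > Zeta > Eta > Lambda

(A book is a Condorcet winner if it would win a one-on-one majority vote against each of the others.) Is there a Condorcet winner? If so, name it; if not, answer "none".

Gamma

Head-to-head results (21 members):
Delta vs Lambda: 3+3+6+6 = 18 for Delta, 3 for Lambda — Delta by 18–3.
Delta vs Zeta: Delta preferred on 1+3+2+6+6 = 18 ballots; Delta wins 18–3.
Delta vs Eta: 15 to 6, Delta.
Delta vs Gamma: Delta is ranked higher on 1+3 = 4 ballots, Gamma on 17. Gamma wins 17–4.
Lambda vs Zeta: 6 to 15, Zeta.
Lambda vs Eta: Lambda is ranked higher on 3+6 = 9 ballots, Eta on 12. Eta wins 12–9.
Lambda vs Gamma: 1 for Lambda, 20 for Gamma — Gamma by 20–1.
Zeta vs Eta: 15 to 6, Zeta.
Zeta vs Gamma: 0 for Zeta, 21 for Gamma — Gamma by 21–0.
Eta vs Gamma: 6 to 15, Gamma.
Gamma defeats every rival head-to-head and is the Condorcet winner.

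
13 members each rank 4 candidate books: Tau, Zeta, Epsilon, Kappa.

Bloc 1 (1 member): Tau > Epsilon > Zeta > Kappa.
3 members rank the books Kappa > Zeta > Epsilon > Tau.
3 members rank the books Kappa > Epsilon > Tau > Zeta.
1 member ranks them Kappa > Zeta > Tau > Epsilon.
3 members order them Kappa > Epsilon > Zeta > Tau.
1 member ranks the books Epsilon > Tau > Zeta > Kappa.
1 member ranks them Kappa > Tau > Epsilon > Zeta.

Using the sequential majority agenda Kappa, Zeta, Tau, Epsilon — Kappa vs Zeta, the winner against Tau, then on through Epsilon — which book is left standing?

Round 1: Kappa vs Zeta — 11–2, Kappa advances.
Round 2: Kappa vs Tau — 11–2, Kappa advances.
Round 3: Kappa vs Epsilon — 11–2, Kappa advances.
Kappa survives the agenda.

Kappa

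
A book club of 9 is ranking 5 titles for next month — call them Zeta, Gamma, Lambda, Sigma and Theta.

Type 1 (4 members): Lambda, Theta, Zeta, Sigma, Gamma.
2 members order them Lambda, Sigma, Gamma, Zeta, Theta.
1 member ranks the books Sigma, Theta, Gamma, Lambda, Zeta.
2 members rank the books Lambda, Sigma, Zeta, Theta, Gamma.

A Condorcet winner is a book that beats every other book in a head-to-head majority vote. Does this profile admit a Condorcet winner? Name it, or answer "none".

Pairwise majorities:
Zeta vs Gamma: Zeta preferred on 4+2 = 6 ballots; Zeta wins 6–3.
Zeta vs Lambda: Zeta preferred on 0 ballots; Lambda wins 9–0.
Zeta vs Sigma: Zeta is ranked higher on 4 ballots, Sigma on 5. Sigma wins 5–4.
Zeta vs Theta: Zeta preferred on 2+2 = 4 ballots; Theta wins 5–4.
Gamma vs Lambda: Gamma preferred on 1 ballot; Lambda wins 8–1.
Gamma vs Sigma: Gamma is ranked higher on 0 ballots, Sigma on 9. Sigma wins 9–0.
Gamma vs Theta: 2 to 7, Theta.
Lambda vs Sigma: 8 to 1, Lambda.
Lambda vs Theta: 8 to 1, Lambda.
Sigma vs Theta: Sigma preferred on 2+1+2 = 5 ballots; Sigma wins 5–4.
Lambda beats each of Zeta, Gamma, Sigma, Theta — Lambda is the Condorcet winner.

Lambda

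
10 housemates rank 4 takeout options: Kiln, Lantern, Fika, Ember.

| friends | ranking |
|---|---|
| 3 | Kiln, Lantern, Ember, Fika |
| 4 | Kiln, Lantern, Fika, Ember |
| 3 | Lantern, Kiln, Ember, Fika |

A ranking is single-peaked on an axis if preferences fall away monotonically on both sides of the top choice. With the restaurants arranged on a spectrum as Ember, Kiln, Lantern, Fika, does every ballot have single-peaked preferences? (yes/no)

yes

Axis positions: Ember=1, Kiln=2, Lantern=3, Fika=4.
Type 1 (peak Kiln at position 2): ranking walks positions 2-3-1-4, expanding outward from the peak — single-peaked.
Type 2 (peak Kiln at position 2): ranking walks positions 2-3-4-1, expanding outward from the peak — single-peaked.
Type 3 (peak Lantern at position 3): ranking walks positions 3-2-1-4, expanding outward from the peak — single-peaked.
Every ranking is single-peaked on this axis.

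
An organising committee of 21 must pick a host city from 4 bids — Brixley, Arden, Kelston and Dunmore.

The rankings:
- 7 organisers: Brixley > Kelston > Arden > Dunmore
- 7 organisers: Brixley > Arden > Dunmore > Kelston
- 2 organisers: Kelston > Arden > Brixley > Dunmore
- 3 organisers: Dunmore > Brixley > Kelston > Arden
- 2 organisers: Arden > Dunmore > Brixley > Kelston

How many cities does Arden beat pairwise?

Arden against each rival (21 organisers):
Arden vs Brixley: 4 to 17, Brixley.
Arden vs Kelston: 7+2 = 9 for Arden, 12 for Kelston — Kelston by 12–9.
Arden vs Dunmore: Arden, 18–3.
Arden beats Dunmore; loses to Brixley, Kelston — 1 pairwise win.

1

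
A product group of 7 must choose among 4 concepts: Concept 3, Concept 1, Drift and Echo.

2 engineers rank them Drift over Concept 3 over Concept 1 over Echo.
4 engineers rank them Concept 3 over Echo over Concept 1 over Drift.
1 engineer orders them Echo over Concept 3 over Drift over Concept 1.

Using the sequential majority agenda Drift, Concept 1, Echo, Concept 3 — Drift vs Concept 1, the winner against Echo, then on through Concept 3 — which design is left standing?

Round 1: Drift vs Concept 1 — 3–4, Concept 1 advances.
Round 2: Concept 1 vs Echo — 2–5, Echo advances.
Round 3: Echo vs Concept 3 — 1–6, Concept 3 advances.
The agenda winner is Concept 3.

Concept 3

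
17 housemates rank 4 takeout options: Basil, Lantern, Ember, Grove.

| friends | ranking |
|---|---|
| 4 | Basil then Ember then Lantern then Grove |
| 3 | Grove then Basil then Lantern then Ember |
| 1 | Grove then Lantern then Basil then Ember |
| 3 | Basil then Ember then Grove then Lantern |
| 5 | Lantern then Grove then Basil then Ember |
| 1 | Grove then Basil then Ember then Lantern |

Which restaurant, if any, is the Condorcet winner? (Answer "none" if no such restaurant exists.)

none

Head-to-head results (17 friends):
Basil vs Lantern: 11 to 6, Basil.
Basil vs Ember: 4+3+1+3+5+1 = 17 for Basil, 0 for Ember — Basil by 17–0.
Basil vs Grove: 7 to 10, Grove.
Lantern vs Ember: Lantern preferred on 3+1+5 = 9 ballots; Lantern wins 9–8.
Lantern vs Grove: Lantern is ranked higher on 4+5 = 9 ballots, Grove on 8. Lantern wins 9–8.
Ember vs Grove: 7 to 10, Grove.
Every restaurant loses at least once (Basil loses to Grove; Lantern loses to Basil; Ember loses to Basil; Grove loses to Lantern). The majority relation contains the cycle Basil > Lantern > Grove > Basil, so there is no Condorcet winner.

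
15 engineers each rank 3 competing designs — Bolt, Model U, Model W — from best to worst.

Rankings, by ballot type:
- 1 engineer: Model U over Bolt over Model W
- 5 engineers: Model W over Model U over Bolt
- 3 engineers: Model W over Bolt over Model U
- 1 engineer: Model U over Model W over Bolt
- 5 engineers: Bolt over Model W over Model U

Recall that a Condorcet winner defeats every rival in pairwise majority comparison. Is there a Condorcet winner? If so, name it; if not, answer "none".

Model W

Head-to-head results (15 engineers):
Bolt–Model U: Bolt 8–7.
Bolt vs Model W: Model W, 9–6.
Model U vs Model W: Model W, 13–2.
Model W wins every pairwise contest, so Model W is the Condorcet winner.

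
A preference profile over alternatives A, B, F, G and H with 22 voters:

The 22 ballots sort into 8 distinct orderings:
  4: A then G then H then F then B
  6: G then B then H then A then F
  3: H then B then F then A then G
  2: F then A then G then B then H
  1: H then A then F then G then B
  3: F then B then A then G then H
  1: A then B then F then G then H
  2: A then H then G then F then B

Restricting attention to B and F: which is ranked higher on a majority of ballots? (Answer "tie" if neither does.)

F

Ballots ranking B above F: 6 + 3 + 1 = 10.
Ballots ranking F above B: 22 − 10 = 12.
F wins the head-to-head 12–10.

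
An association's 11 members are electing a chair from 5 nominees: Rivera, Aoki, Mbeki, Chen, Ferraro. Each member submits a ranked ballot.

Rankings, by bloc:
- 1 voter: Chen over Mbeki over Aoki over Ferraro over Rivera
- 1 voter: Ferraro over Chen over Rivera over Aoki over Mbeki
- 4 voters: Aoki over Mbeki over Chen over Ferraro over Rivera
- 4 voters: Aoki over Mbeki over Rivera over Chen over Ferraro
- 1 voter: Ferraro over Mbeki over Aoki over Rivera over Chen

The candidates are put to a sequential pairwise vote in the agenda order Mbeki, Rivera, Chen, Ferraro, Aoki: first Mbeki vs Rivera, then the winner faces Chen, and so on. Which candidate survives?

Round 1: Mbeki vs Rivera — 10–1, Mbeki advances.
Round 2: Mbeki vs Chen — 9–2, Mbeki advances.
Round 3: Mbeki vs Ferraro — 9–2, Mbeki advances.
Round 4: Mbeki vs Aoki — 2–9, Aoki advances.
The agenda winner is Aoki.

Aoki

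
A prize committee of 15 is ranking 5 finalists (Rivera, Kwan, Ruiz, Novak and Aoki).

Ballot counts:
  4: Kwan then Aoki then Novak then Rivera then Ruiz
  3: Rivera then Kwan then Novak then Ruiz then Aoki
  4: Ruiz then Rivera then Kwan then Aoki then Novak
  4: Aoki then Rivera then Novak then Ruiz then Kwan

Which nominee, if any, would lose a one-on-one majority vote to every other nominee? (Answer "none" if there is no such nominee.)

none

Pairwise majorities:
Rivera–Kwan: Rivera 11–4.
Rivera vs Ruiz: 4+3+4 = 11 for Rivera, 4 for Ruiz — Rivera by 11–4.
Rivera–Novak: Rivera 11–4.
Rivera vs Aoki: Aoki, 8–7.
Kwan vs Ruiz: Ruiz, 8–7.
Kwan vs Novak: Kwan is ranked higher on 4+3+4 = 11 ballots, Novak on 4. Kwan wins 11–4.
Kwan vs Aoki: Kwan is ranked higher on 4+3+4 = 11 ballots, Aoki on 4. Kwan wins 11–4.
Ruiz vs Novak: Ruiz preferred on 4 ballots; Novak wins 11–4.
Ruiz vs Aoki: Ruiz is ranked higher on 3+4 = 7 ballots, Aoki on 8. Aoki wins 8–7.
Novak vs Aoki: Novak is ranked higher on 3 ballots, Aoki on 12. Aoki wins 12–3.
Every nominee wins at least one matchup (Rivera beats Kwan; Kwan beats Novak; Ruiz beats Kwan; Novak beats Ruiz; Aoki beats Rivera), so there is no Condorcet loser.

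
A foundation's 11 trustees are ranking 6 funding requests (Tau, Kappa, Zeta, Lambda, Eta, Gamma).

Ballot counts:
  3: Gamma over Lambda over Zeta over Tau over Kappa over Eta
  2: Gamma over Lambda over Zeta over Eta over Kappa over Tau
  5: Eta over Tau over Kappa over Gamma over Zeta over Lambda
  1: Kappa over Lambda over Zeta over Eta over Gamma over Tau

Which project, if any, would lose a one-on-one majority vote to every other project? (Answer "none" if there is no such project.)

none

Head-to-head results (11 reviewers):
Tau vs Kappa: Tau, 8–3.
Tau vs Zeta: 5 to 6, Zeta.
Tau vs Lambda: Tau is ranked higher on 5 ballots, Lambda on 6. Lambda wins 6–5.
Tau–Eta: Eta 8–3.
Tau vs Gamma: Tau is ranked higher on 5 ballots, Gamma on 6. Gamma wins 6–5.
Kappa vs Zeta: Kappa preferred on 5+1 = 6 ballots; Kappa wins 6–5.
Kappa–Lambda: Kappa 6–5.
Kappa vs Eta: Kappa is ranked higher on 3+1 = 4 ballots, Eta on 7. Eta wins 7–4.
Kappa vs Gamma: 6 to 5, Kappa.
Zeta vs Lambda: Zeta preferred on 5 ballots; Lambda wins 6–5.
Zeta vs Eta: 6 to 5, Zeta.
Zeta vs Gamma: Gamma, 10–1.
Lambda vs Eta: Lambda wins 6–5.
Lambda–Gamma: Gamma 10–1.
Eta–Gamma: Eta 6–5.
No project is winless: Tau beats Kappa; Kappa beats Zeta; Zeta beats Tau; Lambda beats Tau; Eta beats Tau; Gamma beats Tau. There is no Condorcet loser.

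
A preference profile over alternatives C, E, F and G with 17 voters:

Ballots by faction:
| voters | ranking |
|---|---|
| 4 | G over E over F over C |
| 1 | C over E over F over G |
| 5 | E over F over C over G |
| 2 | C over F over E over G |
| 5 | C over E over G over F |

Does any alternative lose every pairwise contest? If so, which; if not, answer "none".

Head-to-head results (17 voters):
C vs E: C is ranked higher on 1+2+5 = 8 ballots, E on 9. E wins 9–8.
C vs F: C preferred on 1+2+5 = 8 ballots; F wins 9–8.
C vs G: C preferred on 1+5+2+5 = 13 ballots; C wins 13–4.
E vs F: E wins 15–2.
E vs G: E wins 13–4.
F vs G: G, 9–8.
No alternative is winless: C beats G; E beats C; F beats C; G beats F. There is no Condorcet loser.

none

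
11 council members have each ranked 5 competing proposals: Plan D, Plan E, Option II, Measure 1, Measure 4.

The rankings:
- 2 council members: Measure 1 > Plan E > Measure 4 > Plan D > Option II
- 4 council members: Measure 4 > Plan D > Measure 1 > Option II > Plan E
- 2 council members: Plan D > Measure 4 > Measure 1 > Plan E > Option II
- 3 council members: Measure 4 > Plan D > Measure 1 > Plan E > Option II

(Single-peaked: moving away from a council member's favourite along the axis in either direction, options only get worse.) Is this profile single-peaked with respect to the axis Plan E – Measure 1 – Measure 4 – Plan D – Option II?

Axis positions: Plan E=1, Measure 1=2, Measure 4=3, Plan D=4, Option II=5.
Type 1 (peak Measure 1 at position 2): ranking walks positions 2-1-3-4-5, expanding outward from the peak — single-peaked.
Type 2 (peak Measure 4 at position 3): ranking walks positions 3-4-2-5-1, expanding outward from the peak — single-peaked.
Type 3 (peak Plan D at position 4): ranking walks positions 4-3-2-1-5, expanding outward from the peak — single-peaked.
Type 4 (peak Measure 4 at position 3): ranking walks positions 3-4-2-1-5, expanding outward from the peak — single-peaked.
Every ranking is single-peaked on this axis.

yes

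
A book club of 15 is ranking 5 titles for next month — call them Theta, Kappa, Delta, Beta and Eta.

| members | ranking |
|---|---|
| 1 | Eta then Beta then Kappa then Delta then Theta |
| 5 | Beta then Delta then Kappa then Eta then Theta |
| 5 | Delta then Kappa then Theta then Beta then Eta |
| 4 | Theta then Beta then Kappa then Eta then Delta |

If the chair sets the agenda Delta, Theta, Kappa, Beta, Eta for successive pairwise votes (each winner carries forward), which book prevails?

Round 1: Delta vs Theta — 11–4, Delta advances.
Round 2: Delta vs Kappa — 10–5, Delta advances.
Round 3: Delta vs Beta — 5–10, Beta advances.
Round 4: Beta vs Eta — 14–1, Beta advances.
The agenda winner is Beta.

Beta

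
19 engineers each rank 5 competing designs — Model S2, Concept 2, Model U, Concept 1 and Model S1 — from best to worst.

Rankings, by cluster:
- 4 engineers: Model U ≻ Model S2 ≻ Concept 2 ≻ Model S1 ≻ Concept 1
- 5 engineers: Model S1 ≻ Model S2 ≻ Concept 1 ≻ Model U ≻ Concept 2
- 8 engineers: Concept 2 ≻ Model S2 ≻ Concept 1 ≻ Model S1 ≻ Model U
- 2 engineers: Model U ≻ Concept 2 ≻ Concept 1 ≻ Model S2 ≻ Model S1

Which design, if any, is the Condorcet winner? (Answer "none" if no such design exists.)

Check each pair by majority over 19 ballots:
Model S2 vs Concept 2: 4+5 = 9 for Model S2, 10 for Concept 2 — Concept 2 by 10–9.
Model S2 vs Model U: 13 to 6, Model S2.
Model S2 vs Concept 1: Model S2 preferred on 4+5+8 = 17 ballots; Model S2 wins 17–2.
Model S2 vs Model S1: 14 to 5, Model S2.
Concept 2 vs Model U: 8 for Concept 2, 11 for Model U — Model U by 11–8.
Concept 2 vs Concept 1: 14 to 5, Concept 2.
Concept 2 vs Model S1: 14 to 5, Concept 2.
Model U vs Concept 1: 6 to 13, Concept 1.
Model U vs Model S1: 6 to 13, Model S1.
Concept 1 vs Model S1: Concept 1 is ranked higher on 8+2 = 10 ballots, Model S1 on 9. Concept 1 wins 10–9.
Each design drops at least one matchup (Model S2 loses to Concept 2; Concept 2 loses to Model U; Model U loses to Model S2; Concept 1 loses to Model S2; Model S1 loses to Model S2); the cycle Model S2 beats Model U beats Concept 2 beats Model S2 rules out a Condorcet winner.

none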